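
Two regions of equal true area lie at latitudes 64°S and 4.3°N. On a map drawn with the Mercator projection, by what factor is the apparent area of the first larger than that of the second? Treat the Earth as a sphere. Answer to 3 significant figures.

5.17

Mercator is conformal with k = sec φ, so areal scale = k² = sec²φ.
At 64°: sec²(64°) = 1/0.4384² = 5.204.
At 4.3°: sec²(4.3°) = 1/0.9972² = 1.006.
Ratio = 5.204/1.006 = cos²(4.3°)/cos²(64°) ≈ 5.17.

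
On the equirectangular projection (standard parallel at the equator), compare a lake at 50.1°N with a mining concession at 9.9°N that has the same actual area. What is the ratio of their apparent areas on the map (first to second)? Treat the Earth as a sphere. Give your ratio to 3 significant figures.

For the equirectangular projection with φ₀ = 0 (plate carrée), h = 1 along meridians and k = sec φ along parallels.
Areal scale at 50.1°: h·k = 1.000 × 1.559 = 1.559.
Areal scale at 9.9°: h·k = 1.000 × 1.015 = 1.015.
Ratio = 1.559/1.015 ≈ 1.54.

1.54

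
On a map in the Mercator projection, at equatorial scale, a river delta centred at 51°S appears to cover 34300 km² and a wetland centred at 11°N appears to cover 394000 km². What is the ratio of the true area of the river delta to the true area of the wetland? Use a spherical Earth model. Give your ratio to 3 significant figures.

0.0358

Mercator's areal exaggeration is sec²φ; hence true area = (apparent area) · cos²φ.
True area of river delta: 34300 × cos²(51°) = 34300 × 0.3960 = 13580 km².
True area of wetland: 394000 × cos²(11°) = 394000 × 0.9636 = 379700 km².
Ratio = 13580 / 379700 ≈ 0.0358.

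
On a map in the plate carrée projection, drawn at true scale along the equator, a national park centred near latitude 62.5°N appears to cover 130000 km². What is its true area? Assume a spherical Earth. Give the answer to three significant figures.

60000 km²

Plate carrée maps x = Rλ, y = Rφ. The meridian scale is h = 1 and the parallel scale is k = 1/cos φ = sec φ.
Areal scale = h·k = 1 × sec φ; at 62.5°, h = 1.000, k = 2.166, so h·k = 2.166.
True area = apparent / (areal scale) = 130000 / 2.166 ≈ 60000 km².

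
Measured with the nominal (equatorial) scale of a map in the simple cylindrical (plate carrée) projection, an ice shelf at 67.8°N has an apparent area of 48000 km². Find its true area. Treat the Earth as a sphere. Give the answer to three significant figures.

For the equirectangular projection with φ₀ = 0 (plate carrée), h = 1 along meridians and k = sec φ along parallels.
Areal scale = h·k = 1 × sec φ; at 67.8°, h = 1.000, k = 2.647, so h·k = 2.647.
True area = apparent / (areal scale) = 48000 / 2.647 ≈ 18100 km².

18100 km²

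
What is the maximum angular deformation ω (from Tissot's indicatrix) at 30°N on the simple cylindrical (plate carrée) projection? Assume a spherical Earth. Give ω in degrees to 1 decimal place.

8.2°

For the equirectangular projection with φ₀ = 0 (plate carrée), h = 1 along meridians and k = sec φ along parallels.
At 30°: h = 1.000, k = 1.155; principal scales a = 1.155, b = 1.000.
sin(ω/2) = (a − b)/(a + b) = 0.1547/2.155 = 0.07180, so ω = 2 arcsin(0.07180) ≈ 8.2°.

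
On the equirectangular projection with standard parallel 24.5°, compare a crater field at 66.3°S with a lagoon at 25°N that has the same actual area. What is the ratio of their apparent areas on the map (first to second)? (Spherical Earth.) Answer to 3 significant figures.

With standard parallel φ₀ = 24.5°, the equirectangular projection gives x = Rλ cos φ₀, y = Rφ, so h = 1 and k = cos 24.5° / cos φ.
Areal scale at 66.3°: h·k = 1.000 × 2.264 = 2.264.
Areal scale at 25°: h·k = 1.000 × 1.004 = 1.004.
Ratio = 2.264/1.004 ≈ 2.25.

2.25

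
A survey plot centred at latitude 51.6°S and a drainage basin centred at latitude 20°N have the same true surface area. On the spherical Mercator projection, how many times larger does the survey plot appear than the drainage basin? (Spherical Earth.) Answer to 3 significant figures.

2.29

Mercator areal scale is sec²φ.
At 51.6°: sec²(51.6°) = 1/0.6211² = 2.592.
At 20°: sec²(20°) = 1/0.9397² = 1.132.
Ratio = 2.592/1.132 = cos²(20°)/cos²(51.6°) ≈ 2.29.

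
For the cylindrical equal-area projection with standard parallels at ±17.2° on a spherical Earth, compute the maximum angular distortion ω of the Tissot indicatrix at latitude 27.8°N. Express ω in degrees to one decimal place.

8.8°

Cylindrical equal-area (φ₀ = 17.2°): h = cos φ / cos 17.2° along meridians, k = cos 17.2° / cos φ along parallels; h·k = 1.
At 27.8°: h = 0.9260, k = 1.080; principal scales a = 1.080, b = 0.9260.
sin(ω/2) = (a − b)/(a + b) = 0.1539/2.006 = 0.07674, so ω = 2 arcsin(0.07674) ≈ 8.8°.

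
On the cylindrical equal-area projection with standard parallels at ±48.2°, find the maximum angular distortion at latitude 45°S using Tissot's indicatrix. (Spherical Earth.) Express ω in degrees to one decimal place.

Cylindrical equal-area (φ₀ = 48.2°): h = cos φ / cos 48.2° along meridians, k = cos 48.2° / cos φ along parallels; h·k = 1.
At 45°: h = 1.061, k = 0.9426; principal scales a = 1.061, b = 0.9426.
sin(ω/2) = (a − b)/(a + b) = 0.1183/2.003 = 0.05902, so ω = 2 arcsin(0.05902) ≈ 6.8°.

6.8°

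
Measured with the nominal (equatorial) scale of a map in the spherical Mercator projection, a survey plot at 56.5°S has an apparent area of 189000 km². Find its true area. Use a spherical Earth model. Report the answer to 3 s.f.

57600 km²

For Mercator, h = k = sec φ (a conformal cylindrical projection has a single point scale, 1/cos φ).
Areal scale = k² = sec²φ = 1/cos²(56.5°) = 1/0.5519² = 3.283.
True area = apparent / (areal scale) = 189000 / 3.283 ≈ 57600 km².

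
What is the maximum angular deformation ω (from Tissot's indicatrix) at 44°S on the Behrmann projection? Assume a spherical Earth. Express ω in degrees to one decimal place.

The Behrmann projection is cylindrical equal-area with φ₀ = 30°. For cylindrical equal-area with standard parallel φ₀, h = cos φ / cos φ₀ and k = cos φ₀ / cos φ, so h·k = 1.
At 44°: h = 0.8306, k = 1.204; principal scales a = 1.204, b = 0.8306.
sin(ω/2) = (a − b)/(a + b) = 0.3733/2.035 = 0.1835, so ω = 2 arcsin(0.1835) ≈ 21.1°.

21.1°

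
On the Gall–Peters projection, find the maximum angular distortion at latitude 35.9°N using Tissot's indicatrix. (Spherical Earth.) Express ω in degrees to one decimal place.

The Gall–Peters projection is cylindrical equal-area with φ₀ = 45°. A cylindrical equal-area projection with standard parallel φ₀ has meridian scale h = cos φ / cos φ₀ and parallel scale k = cos φ₀ / cos φ (so areas are preserved, h·k = 1).
At 35.9°: h = 1.146, k = 0.8729; principal scales a = 1.146, b = 0.8729.
sin(ω/2) = (a − b)/(a + b) = 0.2726/2.018 = 0.1351, so ω = 2 arcsin(0.1351) ≈ 15.5°.

15.5°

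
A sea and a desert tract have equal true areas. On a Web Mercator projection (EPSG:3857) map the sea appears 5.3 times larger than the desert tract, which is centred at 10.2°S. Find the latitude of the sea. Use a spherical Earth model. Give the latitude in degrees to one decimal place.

For equal true areas on Mercator, apparent areas scale as sec²φ, so the ratio is cos²φ₂ / cos²φ₁.
cos²φ₂ / cos²φ₁ = 5.3  ⇒  cos φ₁ = cos 10.2° / √5.3 = 0.9842/2.302 = 0.4275.
φ₁ = arccos(0.4275) ≈ 64.7°.

64.7°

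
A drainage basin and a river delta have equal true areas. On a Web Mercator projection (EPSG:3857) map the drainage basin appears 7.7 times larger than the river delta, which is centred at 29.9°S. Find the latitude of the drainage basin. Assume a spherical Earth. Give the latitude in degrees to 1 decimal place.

For equal true areas on Mercator, apparent areas scale as sec²φ, so the ratio is cos²φ₂ / cos²φ₁.
cos²φ₂ / cos²φ₁ = 7.7  ⇒  cos φ₁ = cos 29.9° / √7.7 = 0.8669/2.775 = 0.3124.
φ₁ = arccos(0.3124) ≈ 71.8°.

71.8°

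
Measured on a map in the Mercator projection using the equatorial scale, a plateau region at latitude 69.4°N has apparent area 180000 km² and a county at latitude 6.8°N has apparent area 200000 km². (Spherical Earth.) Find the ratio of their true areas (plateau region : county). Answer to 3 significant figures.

Since Mercator area scale is 1/cos²φ, the true area equals the apparent area multiplied by cos²φ.
True area of plateau region: 180000 × cos²(69.4°) = 180000 × 0.1238 = 22280 km².
True area of county: 200000 × cos²(6.8°) = 200000 × 0.9860 = 197200 km².
Ratio = 22280 / 197200 ≈ 0.113.

0.113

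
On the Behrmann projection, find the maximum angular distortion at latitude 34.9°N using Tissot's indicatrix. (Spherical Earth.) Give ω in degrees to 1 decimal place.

6.2°

Behrmann is a cylindrical equal-area projection with standard parallels at ±30°. A cylindrical equal-area projection with standard parallel φ₀ has meridian scale h = cos φ / cos φ₀ and parallel scale k = cos φ₀ / cos φ (so areas are preserved, h·k = 1).
At 34.9°: h = 0.9470, k = 1.056; principal scales a = 1.056, b = 0.9470.
sin(ω/2) = (a − b)/(a + b) = 0.1089/2.003 = 0.05437, so ω = 2 arcsin(0.05437) ≈ 6.2°.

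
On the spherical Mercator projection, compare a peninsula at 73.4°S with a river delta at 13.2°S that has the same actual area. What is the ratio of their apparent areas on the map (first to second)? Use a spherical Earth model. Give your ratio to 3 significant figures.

11.6

On Mercator, area is exaggerated by sec²φ = 1/cos²φ.
At 73.4°: sec²(73.4°) = 1/0.2857² = 12.25.
At 13.2°: sec²(13.2°) = 1/0.9736² = 1.055.
Ratio = 12.25/1.055 = cos²(13.2°)/cos²(73.4°) ≈ 11.6.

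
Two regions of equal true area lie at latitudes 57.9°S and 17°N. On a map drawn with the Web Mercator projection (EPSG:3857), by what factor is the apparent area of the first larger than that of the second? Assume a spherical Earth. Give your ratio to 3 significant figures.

Mercator areal scale is sec²φ.
At 57.9°: sec²(57.9°) = 1/0.5314² = 3.541.
At 17°: sec²(17°) = 1/0.9563² = 1.093.
Ratio = 3.541/1.093 = cos²(17°)/cos²(57.9°) ≈ 3.24.

3.24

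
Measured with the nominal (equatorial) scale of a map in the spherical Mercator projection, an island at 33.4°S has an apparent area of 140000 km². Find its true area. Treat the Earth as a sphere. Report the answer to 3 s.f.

The Mercator projection is conformal; its linear scale factor is the same in every direction and equals sec φ = 1/cos φ.
Areal scale = k² = sec²φ = 1/cos²(33.4°) = 1/0.8348² = 1.435.
True area = apparent / (areal scale) = 140000 / 1.435 ≈ 97600 km².

97600 km²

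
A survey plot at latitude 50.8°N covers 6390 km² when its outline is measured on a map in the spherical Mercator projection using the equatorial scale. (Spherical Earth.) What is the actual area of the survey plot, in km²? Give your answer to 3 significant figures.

Mercator is conformal, so the point scale is isotropic: h = k = sec φ = 1/cos φ.
Areal scale = k² = sec²φ = 1/cos²(50.8°) = 1/0.6320² = 2.503.
True area = apparent / (areal scale) = 6390 / 2.503 ≈ 2550 km².

2550 km²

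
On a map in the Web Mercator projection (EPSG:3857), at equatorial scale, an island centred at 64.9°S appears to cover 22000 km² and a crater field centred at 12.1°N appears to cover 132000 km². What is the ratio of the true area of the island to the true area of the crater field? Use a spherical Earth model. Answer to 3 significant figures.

On Mercator the areal scale is sec²φ, so true area = apparent × cos²φ.
True area of island: 22000 × cos²(64.9°) = 22000 × 0.1799 = 3959 km².
True area of crater field: 132000 × cos²(12.1°) = 132000 × 0.9561 = 126200 km².
Ratio = 3959 / 126200 ≈ 0.0314.

0.0314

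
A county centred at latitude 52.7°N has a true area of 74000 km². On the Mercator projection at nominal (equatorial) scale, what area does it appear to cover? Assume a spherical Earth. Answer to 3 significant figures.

The Mercator projection is conformal; its linear scale factor is the same in every direction and equals sec φ = 1/cos φ.
Areal scale = k² = sec²φ = 1/cos²(52.7°) = 1/0.6060² = 2.723.
Apparent area = 74000 × 2.723 ≈ 202000 km².

202000 km²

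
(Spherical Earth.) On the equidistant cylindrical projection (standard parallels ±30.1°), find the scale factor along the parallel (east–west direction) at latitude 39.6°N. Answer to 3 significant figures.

The equidistant cylindrical projection with φ₀ = 30.1° has h = 1 (meridians true) and k = cos φ₀ / cos φ along parallels.
k = cos 30.1° / cos 39.6° = 0.8652/0.7705 = 1.123.

1.12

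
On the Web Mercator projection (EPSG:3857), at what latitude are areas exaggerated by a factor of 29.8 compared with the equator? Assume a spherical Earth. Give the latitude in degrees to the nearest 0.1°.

Mercator areal scale is sec²φ.
sec²φ = 29.8  ⇒  cos²φ = 0.03356  ⇒  cos φ = 0.1832.
φ = arccos(0.1832) ≈ 79.4°.

79.4°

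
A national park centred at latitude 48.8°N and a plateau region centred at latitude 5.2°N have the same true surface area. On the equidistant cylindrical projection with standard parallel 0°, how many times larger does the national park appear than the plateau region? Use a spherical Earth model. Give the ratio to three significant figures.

1.51

Plate carrée maps x = Rλ, y = Rφ. The meridian scale is h = 1 and the parallel scale is k = 1/cos φ = sec φ.
Areal scale at 48.8°: h·k = 1.000 × 1.518 = 1.518.
Areal scale at 5.2°: h·k = 1.000 × 1.004 = 1.004.
Ratio = 1.518/1.004 ≈ 1.51.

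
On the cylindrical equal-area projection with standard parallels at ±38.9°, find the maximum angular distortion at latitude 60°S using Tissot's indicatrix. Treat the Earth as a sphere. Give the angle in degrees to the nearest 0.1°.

For cylindrical equal-area with standard parallel φ₀, h = cos φ / cos φ₀ and k = cos φ₀ / cos φ, so h·k = 1.
At 60°: h = 0.6425, k = 1.556; principal scales a = 1.556, b = 0.6425.
sin(ω/2) = (a − b)/(a + b) = 0.9140/2.199 = 0.4157, so ω = 2 arcsin(0.4157) ≈ 49.1°.

49.1°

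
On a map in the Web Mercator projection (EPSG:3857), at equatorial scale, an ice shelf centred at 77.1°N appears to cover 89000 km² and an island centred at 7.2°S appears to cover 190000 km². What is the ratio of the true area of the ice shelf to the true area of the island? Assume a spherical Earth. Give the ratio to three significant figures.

0.0237

Since Mercator area scale is 1/cos²φ, the true area equals the apparent area multiplied by cos²φ.
True area of ice shelf: 89000 × cos²(77.1°) = 89000 × 0.04984 = 4436 km².
True area of island: 190000 × cos²(7.2°) = 190000 × 0.9843 = 187000 km².
Ratio = 4436 / 187000 ≈ 0.0237.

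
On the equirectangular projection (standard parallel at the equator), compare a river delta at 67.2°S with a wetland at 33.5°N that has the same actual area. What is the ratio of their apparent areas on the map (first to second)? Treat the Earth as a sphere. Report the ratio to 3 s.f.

2.15

Plate carrée maps x = Rλ, y = Rφ. The meridian scale is h = 1 and the parallel scale is k = 1/cos φ = sec φ.
Areal scale at 67.2°: h·k = 1.000 × 2.581 = 2.581.
Areal scale at 33.5°: h·k = 1.000 × 1.199 = 1.199.
Ratio = 2.581/1.199 ≈ 2.15.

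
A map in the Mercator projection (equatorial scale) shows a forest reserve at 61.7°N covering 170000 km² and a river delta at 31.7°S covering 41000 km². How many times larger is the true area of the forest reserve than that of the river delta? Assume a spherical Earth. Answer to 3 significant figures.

Since Mercator area scale is 1/cos²φ, the true area equals the apparent area multiplied by cos²φ.
True area of forest reserve: 170000 × cos²(61.7°) = 170000 × 0.2248 = 38210 km².
True area of river delta: 41000 × cos²(31.7°) = 41000 × 0.7239 = 29680 km².
Ratio = 38210 / 29680 ≈ 1.29.

1.29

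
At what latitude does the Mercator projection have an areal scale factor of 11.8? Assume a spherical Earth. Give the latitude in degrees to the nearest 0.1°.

73.1°

Mercator areal scale is sec²φ.
sec²φ = 11.8  ⇒  cos²φ = 0.08475  ⇒  cos φ = 0.2911.
φ = arccos(0.2911) ≈ 73.1°.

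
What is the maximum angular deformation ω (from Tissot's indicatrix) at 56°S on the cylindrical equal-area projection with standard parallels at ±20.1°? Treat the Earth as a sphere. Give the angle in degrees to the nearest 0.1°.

Cylindrical equal-area (φ₀ = 20.1°): h = cos φ / cos 20.1° along meridians, k = cos 20.1° / cos φ along parallels; h·k = 1.
At 56°: h = 0.5955, k = 1.679; principal scales a = 1.679, b = 0.5955.
sin(ω/2) = (a − b)/(a + b) = 1.084/2.275 = 0.4765, so ω = 2 arcsin(0.4765) ≈ 56.9°.

56.9°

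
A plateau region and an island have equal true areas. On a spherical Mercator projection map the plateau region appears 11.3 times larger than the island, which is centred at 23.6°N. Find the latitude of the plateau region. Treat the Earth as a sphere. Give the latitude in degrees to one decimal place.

On Mercator, (apparent₁)/(apparent₂) = sec²φ₁ / sec²φ₂ when true areas are equal.
cos²φ₂ / cos²φ₁ = 11.3  ⇒  cos φ₁ = cos 23.6° / √11.3 = 0.9164/3.362 = 0.2726.
φ₁ = arccos(0.2726) ≈ 74.2°.

74.2°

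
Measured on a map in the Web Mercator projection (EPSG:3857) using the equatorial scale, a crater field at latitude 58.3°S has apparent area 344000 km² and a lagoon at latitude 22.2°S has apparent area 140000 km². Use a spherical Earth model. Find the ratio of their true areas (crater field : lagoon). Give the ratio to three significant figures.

On Mercator the areal scale is sec²φ, so true area = apparent × cos²φ.
True area of crater field: 344000 × cos²(58.3°) = 344000 × 0.2761 = 94990 km².
True area of lagoon: 140000 × cos²(22.2°) = 140000 × 0.8572 = 120000 km².
Ratio = 94990 / 120000 ≈ 0.791.

0.791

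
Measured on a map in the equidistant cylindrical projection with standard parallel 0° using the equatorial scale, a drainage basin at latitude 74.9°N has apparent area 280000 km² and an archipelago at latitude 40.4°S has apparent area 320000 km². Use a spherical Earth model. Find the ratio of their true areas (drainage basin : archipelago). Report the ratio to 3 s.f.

0.299

On the plate carrée, areal scale = h·k = 1 × sec φ, so true area = apparent × cos φ.
True area of drainage basin: 280000 × cos(74.9°) = 280000 × 0.2605 = 72940 km².
True area of archipelago: 320000 × cos(40.4°) = 320000 × 0.7615 = 243700 km².
Ratio = 72940 / 243700 ≈ 0.299.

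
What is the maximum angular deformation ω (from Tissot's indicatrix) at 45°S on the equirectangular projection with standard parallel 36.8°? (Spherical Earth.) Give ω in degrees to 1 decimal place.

In the equirectangular projection with standard parallel φ₀ = 36.8° (x = Rλ cos φ₀, y = Rφ), meridians are true-scale (h = 1) and the parallel scale is k = cos φ₀ / cos φ.
At 45°: h = 1.000, k = 1.132; principal scales a = 1.132, b = 1.000.
sin(ω/2) = (a − b)/(a + b) = 0.1324/2.132 = 0.06209, so ω = 2 arcsin(0.06209) ≈ 7.1°.

7.1°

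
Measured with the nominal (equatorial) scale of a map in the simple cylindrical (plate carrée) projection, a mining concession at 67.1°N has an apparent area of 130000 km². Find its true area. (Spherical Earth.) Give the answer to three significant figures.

In the plate carrée (x = Rλ, y = Rφ), meridians are true-scale (h = 1) and parallels are stretched by k = sec φ.
Areal scale = h·k = 1 × sec φ; at 67.1°, h = 1.000, k = 2.570, so h·k = 2.570.
True area = apparent / (areal scale) = 130000 / 2.570 ≈ 50600 km².

50600 km²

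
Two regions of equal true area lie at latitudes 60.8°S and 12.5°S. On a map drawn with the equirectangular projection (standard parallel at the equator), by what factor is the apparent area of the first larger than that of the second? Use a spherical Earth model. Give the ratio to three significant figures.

2.00

In the plate carrée (x = Rλ, y = Rφ), meridians are true-scale (h = 1) and parallels are stretched by k = sec φ.
Areal scale at 60.8°: h·k = 1.000 × 2.050 = 2.050.
Areal scale at 12.5°: h·k = 1.000 × 1.024 = 1.024.
Ratio = 2.050/1.024 ≈ 2.00.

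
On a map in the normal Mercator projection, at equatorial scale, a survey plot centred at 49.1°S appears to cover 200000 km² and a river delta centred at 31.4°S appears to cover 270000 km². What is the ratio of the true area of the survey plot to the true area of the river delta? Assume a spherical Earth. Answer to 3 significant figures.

0.436

On Mercator the areal scale is sec²φ, so true area = apparent × cos²φ.
True area of survey plot: 200000 × cos²(49.1°) = 200000 × 0.4287 = 85740 km².
True area of river delta: 270000 × cos²(31.4°) = 270000 × 0.7285 = 196700 km².
Ratio = 85740 / 196700 ≈ 0.436.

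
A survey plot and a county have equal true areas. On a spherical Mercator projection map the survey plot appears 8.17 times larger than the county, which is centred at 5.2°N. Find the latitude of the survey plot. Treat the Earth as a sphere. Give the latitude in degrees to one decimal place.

For equal true areas on Mercator, apparent areas scale as sec²φ, so the ratio is cos²φ₂ / cos²φ₁.
cos²φ₂ / cos²φ₁ = 8.17  ⇒  cos φ₁ = cos 5.2° / √8.17 = 0.9959/2.858 = 0.3484.
φ₁ = arccos(0.3484) ≈ 69.6°.

69.6°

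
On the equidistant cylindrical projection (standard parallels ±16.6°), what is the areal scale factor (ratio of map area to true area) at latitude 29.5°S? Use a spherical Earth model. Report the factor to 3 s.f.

1.10

With standard parallel φ₀ = 16.6°, the equirectangular projection gives x = Rλ cos φ₀, y = Rφ, so h = 1 and k = cos 16.6° / cos φ.
Areal scale = h·k = 1 × cos φ₀ / cos φ; at 29.5°, h = 1.000, k = 1.101, so h·k = 1.101.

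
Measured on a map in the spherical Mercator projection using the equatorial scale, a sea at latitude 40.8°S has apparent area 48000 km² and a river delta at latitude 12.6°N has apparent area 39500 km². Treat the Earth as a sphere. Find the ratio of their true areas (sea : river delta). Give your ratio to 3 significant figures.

Mercator's areal exaggeration is sec²φ; hence true area = (apparent area) · cos²φ.
True area of sea: 48000 × cos²(40.8°) = 48000 × 0.5730 = 27510 km².
True area of river delta: 39500 × cos²(12.6°) = 39500 × 0.9524 = 37620 km².
Ratio = 27510 / 37620 ≈ 0.731.

0.731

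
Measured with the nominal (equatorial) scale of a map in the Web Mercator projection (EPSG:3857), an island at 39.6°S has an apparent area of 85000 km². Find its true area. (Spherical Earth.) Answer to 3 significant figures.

50500 km²

For Mercator, h = k = sec φ (a conformal cylindrical projection has a single point scale, 1/cos φ).
Areal scale = k² = sec²φ = 1/cos²(39.6°) = 1/0.7705² = 1.684.
True area = apparent / (areal scale) = 85000 / 1.684 ≈ 50500 km².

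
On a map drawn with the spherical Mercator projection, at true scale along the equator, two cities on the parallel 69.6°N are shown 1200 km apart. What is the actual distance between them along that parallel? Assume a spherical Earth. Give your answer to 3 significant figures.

Mercator is conformal, so the point scale is isotropic: h = k = sec φ = 1/cos φ.
Along the parallel at 69.6°, map distances are exaggerated by k = sec 69.6° = 2.869.
True distance = 1200 / 2.869 = 1200 × cos 69.6° ≈ 418 km.

418 km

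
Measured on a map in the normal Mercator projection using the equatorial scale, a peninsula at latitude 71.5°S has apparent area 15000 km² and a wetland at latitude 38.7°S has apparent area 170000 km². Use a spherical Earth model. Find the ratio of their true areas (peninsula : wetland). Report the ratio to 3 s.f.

On Mercator the areal scale is sec²φ, so true area = apparent × cos²φ.
True area of peninsula: 15000 × cos²(71.5°) = 15000 × 0.1007 = 1510 km².
True area of wetland: 170000 × cos²(38.7°) = 170000 × 0.6091 = 103500 km².
Ratio = 1510 / 103500 ≈ 0.0146.

0.0146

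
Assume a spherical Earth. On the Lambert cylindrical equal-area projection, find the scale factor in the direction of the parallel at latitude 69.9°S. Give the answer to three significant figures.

The Lambert cylindrical equal-area projection is the cylindrical equal-area projection with its standard parallel at the equator (φ₀ = 0). Cylindrical equal-area (φ₀ = 0°): h = cos φ / cos 0° along meridians, k = cos 0° / cos φ along parallels; h·k = 1.
k = cos 0° / cos 69.9° = 1.000/0.3437 = 2.910.

2.91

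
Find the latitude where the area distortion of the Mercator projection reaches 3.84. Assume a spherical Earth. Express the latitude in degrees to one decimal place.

59.3°

Mercator areal scale is sec²φ.
sec²φ = 3.84  ⇒  cos²φ = 0.2604  ⇒  cos φ = 0.5103.
φ = arccos(0.5103) ≈ 59.3°.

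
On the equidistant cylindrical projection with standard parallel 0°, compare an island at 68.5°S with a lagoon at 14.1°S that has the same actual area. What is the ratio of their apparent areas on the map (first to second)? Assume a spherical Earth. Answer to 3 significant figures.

2.65

For the equirectangular projection with φ₀ = 0 (plate carrée), h = 1 along meridians and k = sec φ along parallels.
Areal scale at 68.5°: h·k = 1.000 × 2.729 = 2.729.
Areal scale at 14.1°: h·k = 1.000 × 1.031 = 1.031.
Ratio = 2.729/1.031 ≈ 2.65.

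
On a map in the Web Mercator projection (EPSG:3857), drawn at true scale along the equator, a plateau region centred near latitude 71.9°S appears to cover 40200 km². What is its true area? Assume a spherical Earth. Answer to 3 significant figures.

The Mercator projection is conformal; its linear scale factor is the same in every direction and equals sec φ = 1/cos φ.
Areal scale = k² = sec²φ = 1/cos²(71.9°) = 1/0.3107² = 10.36.
True area = apparent / (areal scale) = 40200 / 10.36 ≈ 3880 km².

3880 km²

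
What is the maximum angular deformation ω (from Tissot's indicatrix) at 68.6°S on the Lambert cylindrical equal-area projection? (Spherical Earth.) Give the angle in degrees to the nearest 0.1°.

The Lambert cylindrical equal-area projection is the cylindrical equal-area projection with its standard parallel at the equator (φ₀ = 0). Cylindrical equal-area (φ₀ = 0°): h = cos φ / cos 0° along meridians, k = cos 0° / cos φ along parallels; h·k = 1.
At 68.6°: h = 0.3649, k = 2.741; principal scales a = 2.741, b = 0.3649.
sin(ω/2) = (a − b)/(a + b) = 2.376/3.106 = 0.7650, so ω = 2 arcsin(0.7650) ≈ 99.8°.

99.8°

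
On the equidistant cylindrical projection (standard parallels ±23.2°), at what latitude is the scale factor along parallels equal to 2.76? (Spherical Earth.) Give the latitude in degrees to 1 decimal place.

70.5°

In the equirectangular projection with standard parallel φ₀ = 23.2° (x = Rλ cos φ₀, y = Rφ), meridians are true-scale (h = 1) and the parallel scale is k = cos φ₀ / cos φ.
k = cos φ₀ / cos φ = 2.76  ⇒  cos φ = cos 23.2° / 2.76 = 0.3330.
φ = arccos(0.3330) ≈ 70.5°.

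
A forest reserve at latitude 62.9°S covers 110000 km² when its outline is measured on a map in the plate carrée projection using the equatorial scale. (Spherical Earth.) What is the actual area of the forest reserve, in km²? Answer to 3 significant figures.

Plate carrée maps x = Rλ, y = Rφ. The meridian scale is h = 1 and the parallel scale is k = 1/cos φ = sec φ.
Areal scale = h·k = 1 × sec φ; at 62.9°, h = 1.000, k = 2.195, so h·k = 2.195.
True area = apparent / (areal scale) = 110000 / 2.195 ≈ 50100 km².

50100 km²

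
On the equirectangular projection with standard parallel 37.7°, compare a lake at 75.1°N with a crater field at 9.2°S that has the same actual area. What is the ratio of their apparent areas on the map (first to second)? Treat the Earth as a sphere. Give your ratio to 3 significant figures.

3.84

The equidistant cylindrical projection with φ₀ = 37.7° has h = 1 (meridians true) and k = cos φ₀ / cos φ along parallels.
Areal scale at 75.1°: h·k = 1.000 × 3.077 = 3.077.
Areal scale at 9.2°: h·k = 1.000 × 0.8015 = 0.8015.
Ratio = 3.077/0.8015 ≈ 3.84.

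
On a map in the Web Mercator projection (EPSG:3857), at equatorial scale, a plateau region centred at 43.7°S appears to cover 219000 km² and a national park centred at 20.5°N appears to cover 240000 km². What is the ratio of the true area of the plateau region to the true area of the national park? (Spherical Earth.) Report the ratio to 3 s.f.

On Mercator the areal scale is sec²φ, so true area = apparent × cos²φ.
True area of plateau region: 219000 × cos²(43.7°) = 219000 × 0.5227 = 114500 km².
True area of national park: 240000 × cos²(20.5°) = 240000 × 0.8774 = 210600 km².
Ratio = 114500 / 210600 ≈ 0.544.

0.544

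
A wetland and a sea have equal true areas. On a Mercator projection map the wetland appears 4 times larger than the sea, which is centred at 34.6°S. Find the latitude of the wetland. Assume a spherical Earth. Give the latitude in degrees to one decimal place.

For equal true areas on Mercator, apparent areas scale as sec²φ, so the ratio is cos²φ₂ / cos²φ₁.
cos²φ₂ / cos²φ₁ = 4  ⇒  cos φ₁ = cos 34.6° / √4 = 0.8231/2.000 = 0.4116.
φ₁ = arccos(0.4116) ≈ 65.7°.

65.7°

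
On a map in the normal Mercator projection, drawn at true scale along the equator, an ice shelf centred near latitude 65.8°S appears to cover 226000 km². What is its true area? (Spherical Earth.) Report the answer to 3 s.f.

For Mercator, h = k = sec φ (a conformal cylindrical projection has a single point scale, 1/cos φ).
Areal scale = k² = sec²φ = 1/cos²(65.8°) = 1/0.4099² = 5.951.
True area = apparent / (areal scale) = 226000 / 5.951 ≈ 38000 km².

38000 km²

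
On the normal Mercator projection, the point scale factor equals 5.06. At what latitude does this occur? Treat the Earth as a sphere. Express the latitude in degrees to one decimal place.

78.6°

Mercator scale is k = sec φ = 1/cos φ.
1/cos φ = 5.06  ⇒  cos φ = 0.1976  ⇒  φ = arccos(0.1976) ≈ 78.6°.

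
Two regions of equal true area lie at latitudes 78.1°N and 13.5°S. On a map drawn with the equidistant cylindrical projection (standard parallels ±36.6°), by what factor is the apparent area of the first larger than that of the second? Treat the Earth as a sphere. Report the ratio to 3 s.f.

With standard parallel φ₀ = 36.6°, the equirectangular projection gives x = Rλ cos φ₀, y = Rφ, so h = 1 and k = cos 36.6° / cos φ.
Areal scale at 78.1°: h·k = 1.000 × 3.893 = 3.893.
Areal scale at 13.5°: h·k = 1.000 × 0.8256 = 0.8256.
Ratio = 3.893/0.8256 ≈ 4.72.

4.72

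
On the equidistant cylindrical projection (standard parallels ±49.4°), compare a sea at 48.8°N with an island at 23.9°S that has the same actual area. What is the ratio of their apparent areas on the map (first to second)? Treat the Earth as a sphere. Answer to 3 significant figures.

In the equirectangular projection with standard parallel φ₀ = 49.4° (x = Rλ cos φ₀, y = Rφ), meridians are true-scale (h = 1) and the parallel scale is k = cos φ₀ / cos φ.
Areal scale at 48.8°: h·k = 1.000 × 0.9880 = 0.9880.
Areal scale at 23.9°: h·k = 1.000 × 0.7118 = 0.7118.
Ratio = 0.9880/0.7118 ≈ 1.39.

1.39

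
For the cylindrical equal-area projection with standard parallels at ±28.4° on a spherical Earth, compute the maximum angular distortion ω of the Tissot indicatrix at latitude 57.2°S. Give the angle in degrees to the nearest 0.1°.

For cylindrical equal-area with standard parallel φ₀, h = cos φ / cos φ₀ and k = cos φ₀ / cos φ, so h·k = 1.
At 57.2°: h = 0.6158, k = 1.624; principal scales a = 1.624, b = 0.6158.
sin(ω/2) = (a − b)/(a + b) = 1.008/2.240 = 0.4501, so ω = 2 arcsin(0.4501) ≈ 53.5°.

53.5°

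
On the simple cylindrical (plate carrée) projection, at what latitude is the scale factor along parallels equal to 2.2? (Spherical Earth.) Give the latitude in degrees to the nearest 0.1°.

63.0°

Plate carrée: h = 1, k = sec φ along parallels.
sec φ = 2.2  ⇒  cos φ = 0.4545  ⇒  φ ≈ 63.0°.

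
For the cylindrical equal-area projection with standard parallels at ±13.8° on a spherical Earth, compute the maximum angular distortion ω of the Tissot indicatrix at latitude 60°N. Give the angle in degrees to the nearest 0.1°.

71.0°

For cylindrical equal-area with standard parallel φ₀, h = cos φ / cos φ₀ and k = cos φ₀ / cos φ, so h·k = 1.
At 60°: h = 0.5149, k = 1.942; principal scales a = 1.942, b = 0.5149.
sin(ω/2) = (a − b)/(a + b) = 1.427/2.457 = 0.5809, so ω = 2 arcsin(0.5809) ≈ 71.0°.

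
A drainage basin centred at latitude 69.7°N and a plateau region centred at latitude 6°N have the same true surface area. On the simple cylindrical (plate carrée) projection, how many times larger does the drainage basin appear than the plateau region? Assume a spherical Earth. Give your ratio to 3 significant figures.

In the plate carrée (x = Rλ, y = Rφ), meridians are true-scale (h = 1) and parallels are stretched by k = sec φ.
Areal scale at 69.7°: h·k = 1.000 × 2.882 = 2.882.
Areal scale at 6°: h·k = 1.000 × 1.006 = 1.006.
Ratio = 2.882/1.006 ≈ 2.87.

2.87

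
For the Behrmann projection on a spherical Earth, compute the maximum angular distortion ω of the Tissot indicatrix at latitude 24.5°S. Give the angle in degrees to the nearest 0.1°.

Behrmann is a cylindrical equal-area projection with standard parallels at ±30°. Cylindrical equal-area (φ₀ = 30°): h = cos φ / cos 30° along meridians, k = cos 30° / cos φ along parallels; h·k = 1.
At 24.5°: h = 1.051, k = 0.9517; principal scales a = 1.051, b = 0.9517.
sin(ω/2) = (a − b)/(a + b) = 0.09902/2.002 = 0.04945, so ω = 2 arcsin(0.04945) ≈ 5.7°.

5.7°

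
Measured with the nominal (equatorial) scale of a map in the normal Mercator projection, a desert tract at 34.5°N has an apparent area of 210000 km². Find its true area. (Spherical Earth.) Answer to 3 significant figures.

143000 km²

Mercator is conformal, so the point scale is isotropic: h = k = sec φ = 1/cos φ.
Areal scale = k² = sec²φ = 1/cos²(34.5°) = 1/0.8241² = 1.472.
True area = apparent / (areal scale) = 210000 / 1.472 ≈ 143000 km².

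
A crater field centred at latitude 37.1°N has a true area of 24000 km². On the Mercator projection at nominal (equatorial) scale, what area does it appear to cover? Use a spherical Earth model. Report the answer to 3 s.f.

For Mercator, h = k = sec φ (a conformal cylindrical projection has a single point scale, 1/cos φ).
Areal scale = k² = sec²φ = 1/cos²(37.1°) = 1/0.7976² = 1.572.
Apparent area = 24000 × 1.572 ≈ 37700 km².

37700 km²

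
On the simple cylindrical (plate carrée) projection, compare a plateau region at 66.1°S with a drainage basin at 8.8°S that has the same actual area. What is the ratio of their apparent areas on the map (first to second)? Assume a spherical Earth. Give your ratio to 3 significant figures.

Plate carrée maps x = Rλ, y = Rφ. The meridian scale is h = 1 and the parallel scale is k = 1/cos φ = sec φ.
Areal scale at 66.1°: h·k = 1.000 × 2.468 = 2.468.
Areal scale at 8.8°: h·k = 1.000 × 1.012 = 1.012.
Ratio = 2.468/1.012 ≈ 2.44.

2.44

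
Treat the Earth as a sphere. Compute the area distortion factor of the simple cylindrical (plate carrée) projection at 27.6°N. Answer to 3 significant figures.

Plate carrée maps x = Rλ, y = Rφ. The meridian scale is h = 1 and the parallel scale is k = 1/cos φ = sec φ.
Areal scale = h·k = 1 × sec φ; at 27.6°, h = 1.000, k = 1.128, so h·k = 1.128.

1.13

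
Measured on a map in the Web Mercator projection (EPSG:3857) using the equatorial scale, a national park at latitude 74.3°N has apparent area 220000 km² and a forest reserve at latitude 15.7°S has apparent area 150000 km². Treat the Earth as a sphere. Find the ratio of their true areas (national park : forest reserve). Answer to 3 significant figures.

On Mercator the areal scale is sec²φ, so true area = apparent × cos²φ.
True area of national park: 220000 × cos²(74.3°) = 220000 × 0.07322 = 16110 km².
True area of forest reserve: 150000 × cos²(15.7°) = 150000 × 0.9268 = 139000 km².
Ratio = 16110 / 139000 ≈ 0.116.

0.116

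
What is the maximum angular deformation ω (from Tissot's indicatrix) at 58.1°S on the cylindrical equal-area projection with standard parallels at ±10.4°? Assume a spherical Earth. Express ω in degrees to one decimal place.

Cylindrical equal-area (φ₀ = 10.4°): h = cos φ / cos 10.4° along meridians, k = cos 10.4° / cos φ along parallels; h·k = 1.
At 58.1°: h = 0.5373, k = 1.861; principal scales a = 1.861, b = 0.5373.
sin(ω/2) = (a − b)/(a + b) = 1.324/2.399 = 0.5520, so ω = 2 arcsin(0.5520) ≈ 67.0°.

67.0°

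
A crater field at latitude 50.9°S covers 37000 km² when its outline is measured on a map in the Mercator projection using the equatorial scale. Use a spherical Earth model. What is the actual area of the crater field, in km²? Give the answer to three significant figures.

14700 km²

Mercator is conformal, so the point scale is isotropic: h = k = sec φ = 1/cos φ.
Areal scale = k² = sec²φ = 1/cos²(50.9°) = 1/0.6307² = 2.514.
True area = apparent / (areal scale) = 37000 / 2.514 ≈ 14700 km².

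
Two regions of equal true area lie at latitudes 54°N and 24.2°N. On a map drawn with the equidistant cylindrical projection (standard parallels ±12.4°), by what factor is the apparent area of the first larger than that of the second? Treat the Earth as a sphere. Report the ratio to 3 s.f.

1.55

The equidistant cylindrical projection with φ₀ = 12.4° has h = 1 (meridians true) and k = cos φ₀ / cos φ along parallels.
Areal scale at 54°: h·k = 1.000 × 1.662 = 1.662.
Areal scale at 24.2°: h·k = 1.000 × 1.071 = 1.071.
Ratio = 1.662/1.071 ≈ 1.55.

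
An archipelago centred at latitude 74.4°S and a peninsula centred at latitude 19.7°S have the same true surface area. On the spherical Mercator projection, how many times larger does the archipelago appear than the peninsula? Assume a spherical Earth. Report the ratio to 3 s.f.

Mercator areal scale is sec²φ.
At 74.4°: sec²(74.4°) = 1/0.2689² = 13.83.
At 19.7°: sec²(19.7°) = 1/0.9415² = 1.128.
Ratio = 13.83/1.128 = cos²(19.7°)/cos²(74.4°) ≈ 12.3.

12.3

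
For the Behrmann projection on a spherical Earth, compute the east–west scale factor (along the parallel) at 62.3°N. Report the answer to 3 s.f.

The Behrmann projection is cylindrical equal-area with φ₀ = 30°. A cylindrical equal-area projection with standard parallel φ₀ has meridian scale h = cos φ / cos φ₀ and parallel scale k = cos φ₀ / cos φ (so areas are preserved, h·k = 1).
k = cos 30° / cos 62.3° = 0.8660/0.4648 = 1.863.

1.86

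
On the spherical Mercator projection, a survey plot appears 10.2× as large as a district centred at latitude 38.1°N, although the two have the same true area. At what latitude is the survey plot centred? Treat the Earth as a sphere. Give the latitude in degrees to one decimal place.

75.7°

On Mercator, (apparent₁)/(apparent₂) = sec²φ₁ / sec²φ₂ when true areas are equal.
cos²φ₂ / cos²φ₁ = 10.2  ⇒  cos φ₁ = cos 38.1° / √10.2 = 0.7869/3.194 = 0.2464.
φ₁ = arccos(0.2464) ≈ 75.7°.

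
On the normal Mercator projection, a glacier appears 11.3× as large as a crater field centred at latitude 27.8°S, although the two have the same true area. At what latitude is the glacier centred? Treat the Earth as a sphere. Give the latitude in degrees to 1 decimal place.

Mercator areal scale is sec²φ, so apparent-area ratio = sec²φ₁ / sec²φ₂ = cos²φ₂ / cos²φ₁.
cos²φ₂ / cos²φ₁ = 11.3  ⇒  cos φ₁ = cos 27.8° / √11.3 = 0.8846/3.362 = 0.2631.
φ₁ = arccos(0.2631) ≈ 74.7°.

74.7°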